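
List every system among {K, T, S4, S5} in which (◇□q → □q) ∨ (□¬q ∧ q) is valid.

S5

S5-tableau for the negation ¬((◇□q → □q) ∨ (□¬q ∧ q)):
1. ¬((◇□q → □q) ∨ (□¬q ∧ q)), 0
2. ¬(◇□q → □q), 0
3. ¬(□¬q ∧ q), 0
4. ◇□q, 0
5. ¬□q, 0
6. ¬□¬q, 0
7. □q, 1
8. q, 0
9. q, 1
10. ¬q, 2
11. q, 2
Accessibility: 0R0, 0R1, 0R2, 1R0, 1R1, 1R2, 2R0, 2R1, 2R2
Branch closes: q and ¬q both at 2.
Every branch closes (one shown): valid in S5.
S4-tableau for the negation ¬((◇□q → □q) ∨ (□¬q ∧ q)):
1. ¬((◇□q → □q) ∨ (□¬q ∧ q)), 0
2. ¬(◇□q → □q), 0
3. ¬(□¬q ∧ q), 0
4. ◇□q, 0
5. ¬□q, 0
6. ¬q, 0
7. □q, 1
8. q, 1
9. ¬q, 2
Accessibility: 0R0, 0R1, 0R2, 1R1, 2R2
Complete open branch: countermodel on an S4-frame, so not valid in S4, nor in K, T (the same frame is also a K-frame and a T-frame).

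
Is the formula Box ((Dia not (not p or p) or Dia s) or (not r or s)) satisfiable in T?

1. Box ((Dia not (not p or p) or Dia s) or (not r or s)), 0
2. (Dia not (not p or p) or Dia s) or (not r or s), 0   [Box-rule on 1 via 0R0]
3. not r or s, 0   [or-rule on 2 (branches; this branch)]
4. s, 0   [or-rule on 3 (branches; this branch)]
Accessibility: 0R0

Yes, satisfiable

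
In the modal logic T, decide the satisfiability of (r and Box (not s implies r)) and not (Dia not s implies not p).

Satisfiable (open branch found)

1. (r and Box (not s implies r)) and not (Dia not s implies not p), 0
2. r and Box (not s implies r), 0
3. not (Dia not s implies not p), 0
4. r, 0
5. Box (not s implies r), 0
6. Dia not s, 0
7. p, 0
8. not s implies r, 0
9. not s, 1
10. not s implies r, 1
11. r, 1
Accessibility: 0R0, 0R1, 1R1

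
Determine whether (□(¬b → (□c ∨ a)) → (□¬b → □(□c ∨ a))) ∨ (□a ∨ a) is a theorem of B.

Tableau for the negation ¬((□(¬b → (□c ∨ a)) → (□¬b → □(□c ∨ a))) ∨ (□a ∨ a)):
1. ¬((□(¬b → (□c ∨ a)) → (□¬b → □(□c ∨ a))) ∨ (□a ∨ a)), w0
2. ¬(□(¬b → (□c ∨ a)) → (□¬b → □(□c ∨ a))), w0
3. ¬(□a ∨ a), w0
4. □(¬b → (□c ∨ a)), w0
5. ¬(□¬b → □(□c ∨ a)), w0
6. ¬□a, w0
7. ¬a, w0
8. □¬b, w0
9. ¬□(□c ∨ a), w0
10. ¬b → (□c ∨ a), w0
11. ¬b, w0
12. □c ∨ a, w0
13. □c, w0
14. c, w0
15. ¬a, w1
16. ¬b → (□c ∨ a), w1
17. ¬b, w1
18. c, w1
19. □c ∨ a, w1
20. □c, w1
21. ¬(□c ∨ a), w2
22. ¬□c, w2
23. ¬a, w2
24. ¬b → (□c ∨ a), w2
25. ¬b, w2
26. c, w2
27. □c ∨ a, w2
28. □c, w2
29. ¬c, w3
30. c, w3
Accessibility: w0Rw0, w0Rw1, w0Rw2, w1Rw0, w1Rw1, w2Rw0, w2Rw2, w2Rw3, w3Rw2, w3Rw3
Branch closes: c and ¬c both at w3.
Every branch of the negation's tableau closes; the branch above is one of them.

Valid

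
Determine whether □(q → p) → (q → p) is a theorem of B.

Yes, valid

Tableau for the negation ¬(□(q → p) → (q → p)):
1. ¬(□(q → p) → (q → p)), u
2. □(q → p), u
3. ¬(q → p), u
4. q, u
5. ¬p, u
6. q → p, u
7. p, u
Accessibility: uRu
Branch closes: p and ¬p both at u.
All branches of the negation close; one closing branch shown above.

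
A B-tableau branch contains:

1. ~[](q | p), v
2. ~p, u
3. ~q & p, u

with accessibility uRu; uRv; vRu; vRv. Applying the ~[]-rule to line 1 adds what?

a fresh world w with vRw, and ~(q | p) at w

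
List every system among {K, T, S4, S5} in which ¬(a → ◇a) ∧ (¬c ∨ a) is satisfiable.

K

K-tableau for the formula:
1. ¬(a → ◇a) ∧ (¬c ∨ a), w0
2. ¬(a → ◇a), w0
3. ¬c ∨ a, w0
4. a, w0
5. ¬◇a, w0
Complete open branch: satisfiable in K.
T-tableau for the formula:
1. ¬(a → ◇a) ∧ (¬c ∨ a), w0
2. ¬(a → ◇a), w0
3. ¬c ∨ a, w0
4. a, w0
5. ¬◇a, w0
6. ¬a, w0
Accessibility: w0Rw0
Branch closes: a and ¬a both at w0.
Every branch closes (one shown): unsatisfiable in T, hence also in S4, S5 (every S4/S5-frame is a T-frame).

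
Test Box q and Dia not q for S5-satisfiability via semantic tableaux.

1. Box q and Dia not q, u
2. Box q, u   [and-rule on 1]
3. Dia not q, u   [and-rule on 1]
4. q, u   [Box-rule on 2 via uRu]
5. not q, v   [Dia-rule on 3: fresh world v, uRv]
6. q, v   [Box-rule on 2 via uRv]
Accessibility: uRu, uRv, vRu, vRv
Branch closes: q and not q both at v.
All branches of the tableau close; one closing branch shown above.

No, unsatisfiable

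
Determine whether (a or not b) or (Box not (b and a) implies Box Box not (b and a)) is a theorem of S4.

Tableau for the negation not ((a or not b) or (Box not (b and a) implies Box Box not (b and a))):
1. not ((a or not b) or (Box not (b and a) implies Box Box not (b and a))), u
2. not (a or not b), u
3. not (Box not (b and a) implies Box Box not (b and a)), u
4. not a, u
5. b, u
6. Box not (b and a), u
7. not Box Box not (b and a), u
8. not (b and a), u
9. not Box not (b and a), v
10. not (b and a), v
11. not a, v
12. b and a, w
13. b, w
14. a, w
15. not (b and a), w
16. not a, w
Accessibility: uRu, uRv, uRw, vRv, vRw, wRw
Branch closes: a and not a both at w.
Every branch of the negation's tableau closes; the branch above is one of them.

Valid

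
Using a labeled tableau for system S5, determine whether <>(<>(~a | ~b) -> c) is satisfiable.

1. <>(<>(~a | ~b) -> c), w0
2. <>(~a | ~b) -> c, w1
3. c, w1
Accessibility: w0Rw0, w0Rw1, w1Rw0, w1Rw1

Yes, satisfiable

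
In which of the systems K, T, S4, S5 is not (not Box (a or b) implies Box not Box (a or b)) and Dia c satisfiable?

K, T, S4

S5-tableau for the formula:
1. not (not Box (a or b) implies Box not Box (a or b)) and Dia c, 0
2. not (not Box (a or b) implies Box not Box (a or b)), 0
3. Dia c, 0
4. not Box (a or b), 0
5. not Box not Box (a or b), 0
6. c, 1
7. not (a or b), 2
8. not a, 2
9. not b, 2
10. Box (a or b), 3
11. a or b, 0
12. a or b, 1
13. a or b, 2
14. a or b, 3
15. b, 0
16. b, 1
17. b, 2
Accessibility: 0R0, 0R1, 0R2, 0R3, 1R0, 1R1, 1R2, 1R3, 2R0, 2R1, 2R2, 2R3, 3R0, 3R1, 3R2, 3R3
Branch closes: b and not b both at 2.
Every branch closes (one shown): unsatisfiable in S5.
S4-tableau for the formula:
1. not (not Box (a or b) implies Box not Box (a or b)) and Dia c, 0
2. not (not Box (a or b) implies Box not Box (a or b)), 0
3. Dia c, 0
4. not Box (a or b), 0
5. not Box not Box (a or b), 0
6. c, 1
7. not (a or b), 2
8. not a, 2
9. not b, 2
10. Box (a or b), 3
11. a or b, 3
12. b, 3
Accessibility: 0R0, 0R1, 0R2, 0R3, 1R1, 2R2, 3R3
Complete open branch: satisfiable in S4, hence also in K, T (this S4-model is also a K-model and a T-model).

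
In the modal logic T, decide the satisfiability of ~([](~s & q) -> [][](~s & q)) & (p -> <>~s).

1. ~([](~s & q) -> [][](~s & q)) & (p -> <>~s), u
2. ~([](~s & q) -> [][](~s & q)), u
3. p -> <>~s, u
4. [](~s & q), u
5. ~[][](~s & q), u
6. ~s & q, u
7. ~s, u
8. q, u
9. <>~s, u
10. ~[](~s & q), v
11. ~s & q, v
12. ~s, v
13. q, v
14. ~s, w
15. ~s & q, w
16. q, w
17. ~(~s & q), x
18. ~q, x
Accessibility: uRu, uRv, uRw, vRv, vRx, wRw, xRx

Satisfiable (open branch found)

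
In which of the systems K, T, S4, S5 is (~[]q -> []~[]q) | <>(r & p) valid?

S4-tableau for the negation ~((~[]q -> []~[]q) | <>(r & p)):
1. ~((~[]q -> []~[]q) | <>(r & p)), u
2. ~(~[]q -> []~[]q), u
3. ~<>(r & p), u
4. ~[]q, u
5. ~[]~[]q, u
6. ~(r & p), u
7. ~p, u
8. ~q, v
9. ~(r & p), v
10. ~p, v
11. []q, w
12. ~(r & p), w
13. q, w
14. ~p, w
Accessibility: uRu, uRv, uRw, vRv, wRw
Complete open branch: countermodel on an S4-frame, so not valid in S4, nor in K, T (the same frame is also a K-frame and a T-frame).
S5-tableau for the negation ~((~[]q -> []~[]q) | <>(r & p)):
1. ~((~[]q -> []~[]q) | <>(r & p)), u
2. ~(~[]q -> []~[]q), u
3. ~<>(r & p), u
4. ~[]q, u
5. ~[]~[]q, u
6. ~(r & p), u
7. ~p, u
8. ~q, v
9. ~(r & p), v
10. ~p, v
11. []q, w
12. ~(r & p), w
13. q, u
14. q, v
Accessibility: uRu, uRv, uRw, vRu, vRv, vRw, wRu, wRv, wRw
Branch closes: q and ~q both at v.
Every branch closes (one shown): valid in S5.

S5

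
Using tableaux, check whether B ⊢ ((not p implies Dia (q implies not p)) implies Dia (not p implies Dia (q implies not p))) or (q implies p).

Tableau for the negation not (((not p implies Dia (q implies not p)) implies Dia (not p implies Dia (q implies not p))) or (q implies p)):
1. not (((not p implies Dia (q implies not p)) implies Dia (not p implies Dia (q implies not p))) or (q implies p)), 0
2. not ((not p implies Dia (q implies not p)) implies Dia (not p implies Dia (q implies not p))), 0
3. not (q implies p), 0
4. not p implies Dia (q implies not p), 0
5. not Dia (not p implies Dia (q implies not p)), 0
6. q, 0
7. not p, 0
8. not (not p implies Dia (q implies not p)), 0
9. not Dia (q implies not p), 0
10. not (q implies not p), 0
11. p, 0
Accessibility: 0R0
Branch closes: p and not p both at 0.
All branches of the negation close; one closing branch shown above.

Yes, valid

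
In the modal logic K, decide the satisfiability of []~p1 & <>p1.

1. []~p1 & <>p1, 0
2. []~p1, 0
3. <>p1, 0
4. p1, 1
5. ~p1, 1
Accessibility: 0R1
Branch closes: p1 and ~p1 both at 1.
Every branch closes; the branch above is one of them.

Unsatisfiable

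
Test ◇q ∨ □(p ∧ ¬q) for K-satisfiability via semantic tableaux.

1. ◇q ∨ □(p ∧ ¬q), u
2. □(p ∧ ¬q), u

Satisfiable (open branch found)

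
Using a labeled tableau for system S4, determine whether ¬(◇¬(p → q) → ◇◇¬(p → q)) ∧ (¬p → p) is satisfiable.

1. ¬(◇¬(p → q) → ◇◇¬(p → q)) ∧ (¬p → p), 0
2. ¬(◇¬(p → q) → ◇◇¬(p → q)), 0
3. ¬p → p, 0
4. ◇¬(p → q), 0
5. ¬◇◇¬(p → q), 0
6. ¬◇¬(p → q), 0
7. p → q, 0
8. p, 0
9. q, 0
10. ¬(p → q), 1
11. p, 1
12. ¬q, 1
13. ¬◇¬(p → q), 1
14. p → q, 1
15. q, 1
Accessibility: 0R0, 0R1, 1R1
Branch closes: q and ¬q both at 1.
Every branch closes; the branch above is one of them.

Unsatisfiable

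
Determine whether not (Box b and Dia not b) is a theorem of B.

Valid in B

Tableau for the negation Box b and Dia not b:
1. Box b and Dia not b, 0
2. Box b, 0
3. Dia not b, 0
4. b, 0
5. not b, 1
6. b, 1
Accessibility: 0R0, 0R1, 1R0, 1R1
Branch closes: b and not b both at 1.
All branches of the negation close; one closing branch shown above.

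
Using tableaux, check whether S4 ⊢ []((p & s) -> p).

Tableau for the negation ~[]((p & s) -> p):
1. ~[]((p & s) -> p), u
2. ~((p & s) -> p), v   [~[]-rule on 1: fresh world v, uRv]
3. p & s, v   [~->-rule on 2]
4. ~p, v   [~->-rule on 2]
5. p, v   [&-rule on 3]
6. s, v   [&-rule on 3]
Accessibility: uRu, uRv, vRv
Branch closes: p and ~p both at v.
All branches of the negation close; one closing branch shown above.

Valid in S4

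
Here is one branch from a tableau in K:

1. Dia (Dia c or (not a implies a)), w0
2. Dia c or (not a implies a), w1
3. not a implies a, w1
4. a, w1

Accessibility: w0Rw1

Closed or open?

Not closed

No atom appears with both signs at the same world.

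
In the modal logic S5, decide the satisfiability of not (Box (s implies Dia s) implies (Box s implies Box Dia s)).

1. not (Box (s implies Dia s) implies (Box s implies Box Dia s)), w0
2. Box (s implies Dia s), w0
3. not (Box s implies Box Dia s), w0
4. Box s, w0
5. not Box Dia s, w0
6. s implies Dia s, w0
7. s, w0
8. Dia s, w0
9. not Dia s, w1
10. s implies Dia s, w1
11. s, w1
12. not s, w0
Accessibility: w0Rw0, w0Rw1, w1Rw0, w1Rw1
Branch closes: s and not s both at w0.
(One branch shown.) All branches close.

Unsatisfiable (every branch closes)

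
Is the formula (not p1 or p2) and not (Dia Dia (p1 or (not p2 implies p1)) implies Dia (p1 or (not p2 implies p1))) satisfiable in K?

1. (not p1 or p2) and not (Dia Dia (p1 or (not p2 implies p1)) implies Dia (p1 or (not p2 implies p1))), 0
2. not p1 or p2, 0
3. not (Dia Dia (p1 or (not p2 implies p1)) implies Dia (p1 or (not p2 implies p1))), 0
4. Dia Dia (p1 or (not p2 implies p1)), 0
5. not Dia (p1 or (not p2 implies p1)), 0
6. p2, 0
7. Dia (p1 or (not p2 implies p1)), 1
8. not (p1 or (not p2 implies p1)), 1
9. not p1, 1
10. not (not p2 implies p1), 1
11. not p2, 1
12. p1 or (not p2 implies p1), 2
13. not p2 implies p1, 2
14. p1, 2
Accessibility: 0R1, 1R2

Yes, satisfiable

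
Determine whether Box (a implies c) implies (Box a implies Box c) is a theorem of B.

Valid in B

Tableau for the negation not (Box (a implies c) implies (Box a implies Box c)):
1. not (Box (a implies c) implies (Box a implies Box c)), u
2. Box (a implies c), u
3. not (Box a implies Box c), u
4. Box a, u
5. not Box c, u
6. a implies c, u
7. a, u
8. c, u
9. not c, v
10. a implies c, v
11. a, v
12. c, v
Accessibility: uRu, uRv, vRu, vRv
Branch closes: c and not c both at v.
Every branch of the negation's tableau closes; the branch above is one of them.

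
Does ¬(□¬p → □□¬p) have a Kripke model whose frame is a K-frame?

1. ¬(□¬p → □□¬p), w0
2. □¬p, w0
3. ¬□□¬p, w0
4. ¬□¬p, w1
5. ¬p, w1
6. p, w2
Accessibility: w0Rw1, w1Rw2

Satisfiable (open branch found)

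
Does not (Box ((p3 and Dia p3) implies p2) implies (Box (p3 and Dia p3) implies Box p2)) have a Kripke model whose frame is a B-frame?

Unsatisfiable

1. not (Box ((p3 and Dia p3) implies p2) implies (Box (p3 and Dia p3) implies Box p2)), 0
2. Box ((p3 and Dia p3) implies p2), 0   [neg-implies-rule on 1]
3. not (Box (p3 and Dia p3) implies Box p2), 0   [neg-implies-rule on 1]
4. Box (p3 and Dia p3), 0   [neg-implies-rule on 3]
5. not Box p2, 0   [neg-implies-rule on 3]
6. (p3 and Dia p3) implies p2, 0   [Box-rule on 2 via 0R0]
7. p3 and Dia p3, 0   [Box-rule on 4 via 0R0]
8. p3, 0   [and-rule on 7]
9. Dia p3, 0   [and-rule on 7]
10. p2, 0   [implies-rule on 6 (branches; this branch)]
11. not p2, 1   [neg-Box-rule on 5: fresh world 1, 0R1]
12. (p3 and Dia p3) implies p2, 1   [Box-rule on 2 via 0R1]
13. p3 and Dia p3, 1   [Box-rule on 4 via 0R1]
14. p3, 1   [and-rule on 13]
15. Dia p3, 1   [and-rule on 13]
16. not (p3 and Dia p3), 1   [implies-rule on 12 (branches; this branch)]
17. not Dia p3, 1   [neg-and-rule on 16 (branches; this branch)]
18. not p3, 0   [neg-Dia-rule on 17 via 1R0]
Accessibility: 0R0, 0R1, 1R0, 1R1
Branch closes: p3 and not p3 both at 0.
All branches of the tableau close; one closing branch shown above.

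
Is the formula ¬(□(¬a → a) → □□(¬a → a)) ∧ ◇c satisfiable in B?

Satisfiable (open branch found)

1. ¬(□(¬a → a) → □□(¬a → a)) ∧ ◇c, 0
2. ¬(□(¬a → a) → □□(¬a → a)), 0
3. ◇c, 0
4. □(¬a → a), 0
5. ¬□□(¬a → a), 0
6. ¬a → a, 0
7. a, 0
8. c, 1
9. ¬a → a, 1
10. a, 1
11. ¬□(¬a → a), 2
12. ¬a → a, 2
13. a, 2
14. ¬(¬a → a), 3
15. ¬a, 3
Accessibility: 0R0, 0R1, 0R2, 1R0, 1R1, 2R0, 2R2, 2R3, 3R2, 3R3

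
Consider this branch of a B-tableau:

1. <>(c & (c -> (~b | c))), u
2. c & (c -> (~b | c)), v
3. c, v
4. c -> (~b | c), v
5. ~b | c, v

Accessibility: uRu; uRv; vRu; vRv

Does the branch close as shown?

No world carries both an atom and its negation.

Open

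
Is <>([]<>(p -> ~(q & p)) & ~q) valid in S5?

Invalid (countermodel exists)

Tableau for the negation ~<>([]<>(p -> ~(q & p)) & ~q):
1. ~<>([]<>(p -> ~(q & p)) & ~q), w0
2. ~([]<>(p -> ~(q & p)) & ~q), w0
3. q, w0
Accessibility: w0Rw0
The negation has an open branch (countermodel exists).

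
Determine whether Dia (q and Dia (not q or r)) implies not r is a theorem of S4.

Tableau for the negation not (Dia (q and Dia (not q or r)) implies not r):
1. not (Dia (q and Dia (not q or r)) implies not r), u
2. Dia (q and Dia (not q or r)), u
3. r, u
4. q and Dia (not q or r), v
5. q, v
6. Dia (not q or r), v
7. not q or r, w
8. r, w
Accessibility: uRu, uRv, uRw, vRv, vRw, wRw
The negation has an open branch (countermodel exists).

No, not valid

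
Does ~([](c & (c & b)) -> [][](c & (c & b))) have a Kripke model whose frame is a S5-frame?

Unsatisfiable

1. ~([](c & (c & b)) -> [][](c & (c & b))), u
2. [](c & (c & b)), u
3. ~[][](c & (c & b)), u
4. c & (c & b), u
5. c, u
6. c & b, u
7. b, u
8. ~[](c & (c & b)), v
9. c & (c & b), v
10. c, v
11. c & b, v
12. b, v
13. ~(c & (c & b)), w
14. c & (c & b), w
15. c, w
16. c & b, w
17. b, w
18. ~(c & b), w
19. ~b, w
Accessibility: uRu, uRv, uRw, vRu, vRv, vRw, wRu, wRv, wRw
Branch closes: b and ~b both at w.
Every branch closes; the branch above is one of them.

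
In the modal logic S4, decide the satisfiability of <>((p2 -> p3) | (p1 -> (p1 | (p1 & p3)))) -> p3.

Satisfiable (open branch found)

1. <>((p2 -> p3) | (p1 -> (p1 | (p1 & p3)))) -> p3, 0
2. p3, 0
Accessibility: 0R0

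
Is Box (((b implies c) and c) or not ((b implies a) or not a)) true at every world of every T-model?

Not valid

Tableau for the negation not Box (((b implies c) and c) or not ((b implies a) or not a)):
1. not Box (((b implies c) and c) or not ((b implies a) or not a)), 0
2. not (((b implies c) and c) or not ((b implies a) or not a)), 1
3. not ((b implies c) and c), 1
4. (b implies a) or not a, 1
5. not c, 1
6. not a, 1
Accessibility: 0R0, 0R1, 1R1
The negation has an open branch (countermodel exists).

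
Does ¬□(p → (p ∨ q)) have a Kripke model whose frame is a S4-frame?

Unsatisfiable (every branch closes)

1. ¬□(p → (p ∨ q)), w0
2. ¬(p → (p ∨ q)), w1
3. p, w1
4. ¬(p ∨ q), w1
5. ¬p, w1
6. ¬q, w1
Accessibility: w0Rw0, w0Rw1, w1Rw1
Branch closes: p and ¬p both at w1.
All branches of the tableau close; one closing branch shown above.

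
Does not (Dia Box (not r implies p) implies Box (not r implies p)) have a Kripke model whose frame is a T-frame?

1. not (Dia Box (not r implies p) implies Box (not r implies p)), w0
2. Dia Box (not r implies p), w0   [neg-implies-rule on 1]
3. not Box (not r implies p), w0   [neg-implies-rule on 1]
4. Box (not r implies p), w1   [Dia-rule on 2: fresh world w1, w0Rw1]
5. not r implies p, w1   [Box-rule on 4 via w1Rw1]
6. p, w1   [implies-rule on 5 (branches; this branch)]
7. not (not r implies p), w2   [neg-Box-rule on 3: fresh world w2, w0Rw2]
8. not r, w2   [neg-implies-rule on 7]
9. not p, w2   [neg-implies-rule on 7]
Accessibility: w0Rw0, w0Rw1, w0Rw2, w1Rw1, w2Rw2

Yes, satisfiable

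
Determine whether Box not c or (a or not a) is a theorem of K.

Valid

Tableau for the negation not (Box not c or (a or not a)):
1. not (Box not c or (a or not a)), w0
2. not Box not c, w0   [neg-or-rule on 1]
3. not (a or not a), w0   [neg-or-rule on 1]
4. not a, w0   [neg-or-rule on 3]
5. a, w0   [neg-or-rule on 3]
Branch closes: a and not a both at w0.
All branches of the negation close; one closing branch shown above.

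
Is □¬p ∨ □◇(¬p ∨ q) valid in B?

Invalid (countermodel exists)

Tableau for the negation ¬(□¬p ∨ □◇(¬p ∨ q)):
1. ¬(□¬p ∨ □◇(¬p ∨ q)), u
2. ¬□¬p, u   [¬∨-rule on 1]
3. ¬□◇(¬p ∨ q), u   [¬∨-rule on 1]
4. p, v   [¬□-rule on 2: fresh world v, uRv]
5. ¬◇(¬p ∨ q), w   [¬□-rule on 3: fresh world w, uRw]
6. ¬(¬p ∨ q), u   [¬◇-rule on 5 via wRu]
7. p, u   [¬∨-rule on 6]
8. ¬q, u   [¬∨-rule on 6]
9. ¬(¬p ∨ q), w   [¬◇-rule on 5 via wRw]
10. p, w   [¬∨-rule on 9]
11. ¬q, w   [¬∨-rule on 9]
Accessibility: uRu, uRv, uRw, vRu, vRv, wRu, wRw
The negation has an open branch (countermodel exists).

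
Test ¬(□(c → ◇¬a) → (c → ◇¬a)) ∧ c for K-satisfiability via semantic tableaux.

1. ¬(□(c → ◇¬a) → (c → ◇¬a)) ∧ c, u
2. ¬(□(c → ◇¬a) → (c → ◇¬a)), u
3. c, u
4. □(c → ◇¬a), u
5. ¬(c → ◇¬a), u
6. ¬◇¬a, u

Yes, satisfiable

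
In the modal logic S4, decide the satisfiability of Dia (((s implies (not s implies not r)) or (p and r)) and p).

1. Dia (((s implies (not s implies not r)) or (p and r)) and p), w0
2. ((s implies (not s implies not r)) or (p and r)) and p, w1   [Dia-rule on 1: fresh world w1, w0Rw1]
3. (s implies (not s implies not r)) or (p and r), w1   [and-rule on 2]
4. p, w1   [and-rule on 2]
5. p and r, w1   [or-rule on 3 (branches; this branch)]
6. r, w1   [and-rule on 5]
Accessibility: w0Rw0, w0Rw1, w1Rw1

Satisfiable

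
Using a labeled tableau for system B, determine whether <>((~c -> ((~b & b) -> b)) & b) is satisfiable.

1. <>((~c -> ((~b & b) -> b)) & b), 0
2. (~c -> ((~b & b) -> b)) & b, 1   [<>-rule on 1: fresh world 1, 0R1]
3. ~c -> ((~b & b) -> b), 1   [&-rule on 2]
4. b, 1   [&-rule on 2]
5. (~b & b) -> b, 1   [->-rule on 3 (branches; this branch)]
Accessibility: 0R0, 0R1, 1R0, 1R1

Satisfiable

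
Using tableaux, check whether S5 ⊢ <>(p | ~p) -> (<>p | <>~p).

Yes, valid

Tableau for the negation ~(<>(p | ~p) -> (<>p | <>~p)):
1. ~(<>(p | ~p) -> (<>p | <>~p)), u
2. <>(p | ~p), u   [~->-rule on 1]
3. ~(<>p | <>~p), u   [~->-rule on 1]
4. ~<>p, u   [~|-rule on 3]
5. ~<>~p, u   [~|-rule on 3]
6. ~p, u   [~<>-rule on 4 via uRu]
7. p, u   [~<>-rule on 5 via uRu]
Accessibility: uRu
Branch closes: p and ~p both at u.
Every branch of the negation's tableau closes; the branch above is one of them.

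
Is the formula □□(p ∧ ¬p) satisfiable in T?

1. □□(p ∧ ¬p), w0
2. □(p ∧ ¬p), w0
3. p ∧ ¬p, w0
4. p, w0
5. ¬p, w0
Accessibility: w0Rw0
Branch closes: p and ¬p both at w0.
(One branch shown.) All branches close.

No, unsatisfiable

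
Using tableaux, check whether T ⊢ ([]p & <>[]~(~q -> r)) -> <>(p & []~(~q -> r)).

Tableau for the negation ~(([]p & <>[]~(~q -> r)) -> <>(p & []~(~q -> r))):
1. ~(([]p & <>[]~(~q -> r)) -> <>(p & []~(~q -> r))), u
2. []p & <>[]~(~q -> r), u
3. ~<>(p & []~(~q -> r)), u
4. []p, u
5. <>[]~(~q -> r), u
6. ~(p & []~(~q -> r)), u
7. p, u
8. ~[]~(~q -> r), u
9. []~(~q -> r), v
10. ~(p & []~(~q -> r)), v
11. p, v
12. ~(~q -> r), v
13. ~q, v
14. ~r, v
15. ~[]~(~q -> r), v
16. ~q -> r, w
17. ~(p & []~(~q -> r)), w
18. p, w
19. r, w
20. ~[]~(~q -> r), w
21. ~q -> r, x
22. ~(~q -> r), x
23. ~q, x
24. ~r, x
25. r, x
Accessibility: uRu, uRv, uRw, vRv, vRx, wRw, xRx
Branch closes: r and ~r both at x.
Every branch of the negation's tableau closes; the branch above is one of them.

Valid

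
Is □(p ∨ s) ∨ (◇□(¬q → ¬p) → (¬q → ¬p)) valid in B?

Valid

Tableau for the negation ¬(□(p ∨ s) ∨ (◇□(¬q → ¬p) → (¬q → ¬p))):
1. ¬(□(p ∨ s) ∨ (◇□(¬q → ¬p) → (¬q → ¬p))), 0
2. ¬□(p ∨ s), 0   [¬∨-rule on 1]
3. ¬(◇□(¬q → ¬p) → (¬q → ¬p)), 0   [¬∨-rule on 1]
4. ◇□(¬q → ¬p), 0   [¬→-rule on 3]
5. ¬(¬q → ¬p), 0   [¬→-rule on 3]
6. ¬q, 0   [¬→-rule on 5]
7. p, 0   [¬→-rule on 5]
8. ¬(p ∨ s), 1   [¬□-rule on 2: fresh world 1, 0R1]
9. ¬p, 1   [¬∨-rule on 8]
10. ¬s, 1   [¬∨-rule on 8]
11. □(¬q → ¬p), 2   [◇-rule on 4: fresh world 2, 0R2]
12. ¬q → ¬p, 0   [□-rule on 11 via 2R0]
13. ¬q → ¬p, 2   [□-rule on 11 via 2R2]
14. ¬p, 0   [→-rule on 12 (branches; this branch)]
Accessibility: 0R0, 0R1, 0R2, 1R0, 1R1, 2R0, 2R2
Branch closes: p and ¬p both at 0.
Every branch of the negation's tableau closes; the branch above is one of them.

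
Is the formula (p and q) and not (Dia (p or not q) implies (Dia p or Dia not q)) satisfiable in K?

1. (p and q) and not (Dia (p or not q) implies (Dia p or Dia not q)), 0
2. p and q, 0   [and-rule on 1]
3. not (Dia (p or not q) implies (Dia p or Dia not q)), 0   [and-rule on 1]
4. p, 0   [and-rule on 2]
5. q, 0   [and-rule on 2]
6. Dia (p or not q), 0   [neg-implies-rule on 3]
7. not (Dia p or Dia not q), 0   [neg-implies-rule on 3]
8. not Dia p, 0   [neg-or-rule on 7]
9. not Dia not q, 0   [neg-or-rule on 7]
10. p or not q, 1   [Dia-rule on 6: fresh world 1, 0R1]
11. not p, 1   [neg-Dia-rule on 8 via 0R1]
12. q, 1   [neg-Dia-rule on 9 via 0R1]
13. not q, 1   [or-rule on 10 (branches; this branch)]
Accessibility: 0R1
Branch closes: q and not q both at 1.
Every branch closes; the branch above is one of them.

Unsatisfiable (every branch closes)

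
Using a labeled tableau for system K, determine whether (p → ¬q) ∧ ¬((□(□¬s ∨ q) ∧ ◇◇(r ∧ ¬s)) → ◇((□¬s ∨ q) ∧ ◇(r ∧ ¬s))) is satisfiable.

1. (p → ¬q) ∧ ¬((□(□¬s ∨ q) ∧ ◇◇(r ∧ ¬s)) → ◇((□¬s ∨ q) ∧ ◇(r ∧ ¬s))), u
2. p → ¬q, u
3. ¬((□(□¬s ∨ q) ∧ ◇◇(r ∧ ¬s)) → ◇((□¬s ∨ q) ∧ ◇(r ∧ ¬s))), u
4. □(□¬s ∨ q) ∧ ◇◇(r ∧ ¬s), u
5. ¬◇((□¬s ∨ q) ∧ ◇(r ∧ ¬s)), u
6. □(□¬s ∨ q), u
7. ◇◇(r ∧ ¬s), u
8. ¬q, u
9. ◇(r ∧ ¬s), v
10. ¬((□¬s ∨ q) ∧ ◇(r ∧ ¬s)), v
11. □¬s ∨ q, v
12. ¬(□¬s ∨ q), v
13. ¬□¬s, v
14. ¬q, v
15. □¬s, v
16. r ∧ ¬s, w
17. r, w
18. ¬s, w
19. s, x
20. ¬s, x
Accessibility: uRv, vRw, vRx
Branch closes: s and ¬s both at x.
All branches of the tableau close; one closing branch shown above.

Unsatisfiable (every branch closes)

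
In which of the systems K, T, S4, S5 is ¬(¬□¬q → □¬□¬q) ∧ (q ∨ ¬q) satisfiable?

K, T, S4

S4-tableau for the formula:
1. ¬(¬□¬q → □¬□¬q) ∧ (q ∨ ¬q), 0
2. ¬(¬□¬q → □¬□¬q), 0   [∧-rule on 1]
3. q ∨ ¬q, 0   [∧-rule on 1]
4. ¬□¬q, 0   [¬→-rule on 2]
5. ¬□¬□¬q, 0   [¬→-rule on 2]
6. ¬q, 0   [∨-rule on 3 (branches; this branch)]
7. q, 1   [¬□-rule on 4: fresh world 1, 0R1]
8. □¬q, 2   [¬□-rule on 5: fresh world 2, 0R2]
9. ¬q, 2   [□-rule on 8 via 2R2]
Accessibility: 0R0, 0R1, 0R2, 1R1, 2R2
Complete open branch: satisfiable in S4, hence also in K, T (this S4-model is also a K-model and a T-model).
S5-tableau for the formula:
1. ¬(¬□¬q → □¬□¬q) ∧ (q ∨ ¬q), 0
2. ¬(¬□¬q → □¬□¬q), 0   [∧-rule on 1]
3. q ∨ ¬q, 0   [∧-rule on 1]
4. ¬□¬q, 0   [¬→-rule on 2]
5. ¬□¬□¬q, 0   [¬→-rule on 2]
6. ¬q, 0   [∨-rule on 3 (branches; this branch)]
7. q, 1   [¬□-rule on 4: fresh world 1, 0R1]
8. □¬q, 2   [¬□-rule on 5: fresh world 2, 0R2]
9. ¬q, 1   [□-rule on 8 via 2R1]
Accessibility: 0R0, 0R1, 0R2, 1R0, 1R1, 1R2, 2R0, 2R1, 2R2
Branch closes: q and ¬q both at 1.
Every branch closes (one shown): unsatisfiable in S5.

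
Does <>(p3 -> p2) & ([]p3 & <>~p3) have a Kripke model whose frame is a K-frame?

1. <>(p3 -> p2) & ([]p3 & <>~p3), u
2. <>(p3 -> p2), u
3. []p3 & <>~p3, u
4. []p3, u
5. <>~p3, u
6. p3 -> p2, v
7. p3, v
8. p2, v
9. ~p3, w
10. p3, w
Accessibility: uRv, uRw
Branch closes: p3 and ~p3 both at w.
All branches of the tableau close; one closing branch shown above.

Unsatisfiable (every branch closes)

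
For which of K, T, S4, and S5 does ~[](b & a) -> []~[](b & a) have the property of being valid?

S5-tableau for the negation ~(~[](b & a) -> []~[](b & a)):
1. ~(~[](b & a) -> []~[](b & a)), w0
2. ~[](b & a), w0
3. ~[]~[](b & a), w0
4. ~(b & a), w1
5. ~a, w1
6. [](b & a), w2
7. b & a, w0
8. b, w0
9. a, w0
10. b & a, w1
11. b, w1
12. a, w1
Accessibility: w0Rw0, w0Rw1, w0Rw2, w1Rw0, w1Rw1, w1Rw2, w2Rw0, w2Rw1, w2Rw2
Branch closes: a and ~a both at w1.
Every branch closes (one shown): valid in S5.
S4-tableau for the negation ~(~[](b & a) -> []~[](b & a)):
1. ~(~[](b & a) -> []~[](b & a)), w0
2. ~[](b & a), w0
3. ~[]~[](b & a), w0
4. ~(b & a), w1
5. ~a, w1
6. [](b & a), w2
7. b & a, w2
8. b, w2
9. a, w2
Accessibility: w0Rw0, w0Rw1, w0Rw2, w1Rw1, w2Rw2
Complete open branch: countermodel on an S4-frame, so not valid in S4, nor in K, T (the same frame is also a K-frame and a T-frame).

S5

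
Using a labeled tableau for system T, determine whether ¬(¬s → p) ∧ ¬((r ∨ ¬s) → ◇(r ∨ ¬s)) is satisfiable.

Unsatisfiable (every branch closes)

1. ¬(¬s → p) ∧ ¬((r ∨ ¬s) → ◇(r ∨ ¬s)), u
2. ¬(¬s → p), u
3. ¬((r ∨ ¬s) → ◇(r ∨ ¬s)), u
4. ¬s, u
5. ¬p, u
6. r ∨ ¬s, u
7. ¬◇(r ∨ ¬s), u
8. ¬(r ∨ ¬s), u
9. ¬r, u
10. s, u
Accessibility: uRu
Branch closes: s and ¬s both at u.
Every branch closes; the branch above is one of them.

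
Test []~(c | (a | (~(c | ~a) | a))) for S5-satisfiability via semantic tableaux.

1. []~(c | (a | (~(c | ~a) | a))), 0
2. ~(c | (a | (~(c | ~a) | a))), 0
3. ~c, 0
4. ~(a | (~(c | ~a) | a)), 0
5. ~a, 0
6. ~(~(c | ~a) | a), 0
7. c | ~a, 0
Accessibility: 0R0

Yes, satisfiable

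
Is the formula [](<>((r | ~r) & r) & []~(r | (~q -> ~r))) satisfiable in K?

1. [](<>((r | ~r) & r) & []~(r | (~q -> ~r))), u

Satisfiable (open branch found)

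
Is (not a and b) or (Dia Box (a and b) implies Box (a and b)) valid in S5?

Tableau for the negation not ((not a and b) or (Dia Box (a and b) implies Box (a and b))):
1. not ((not a and b) or (Dia Box (a and b) implies Box (a and b))), u
2. not (not a and b), u
3. not (Dia Box (a and b) implies Box (a and b)), u
4. Dia Box (a and b), u
5. not Box (a and b), u
6. a, u
7. Box (a and b), v
8. a and b, u
9. b, u
10. a and b, v
11. a, v
12. b, v
13. not (a and b), w
14. a and b, w
15. a, w
16. b, w
17. not b, w
Accessibility: uRu, uRv, uRw, vRu, vRv, vRw, wRu, wRv, wRw
Branch closes: b and not b both at w.
All branches of the negation close; one closing branch shown above.

Valid in S5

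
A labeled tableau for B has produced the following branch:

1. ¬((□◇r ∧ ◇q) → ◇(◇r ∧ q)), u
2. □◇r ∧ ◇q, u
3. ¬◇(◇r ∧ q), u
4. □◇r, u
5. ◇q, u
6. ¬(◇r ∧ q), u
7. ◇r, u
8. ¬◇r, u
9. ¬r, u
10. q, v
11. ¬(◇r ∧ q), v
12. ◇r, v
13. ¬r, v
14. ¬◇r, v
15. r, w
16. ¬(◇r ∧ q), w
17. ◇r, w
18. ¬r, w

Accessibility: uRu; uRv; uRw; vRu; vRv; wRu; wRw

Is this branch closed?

Both r and ¬r appear at w.

Yes, closed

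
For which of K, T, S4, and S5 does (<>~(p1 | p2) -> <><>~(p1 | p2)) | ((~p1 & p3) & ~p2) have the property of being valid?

T, S4, S5

K-tableau for the negation ~((<>~(p1 | p2) -> <><>~(p1 | p2)) | ((~p1 & p3) & ~p2)):
1. ~((<>~(p1 | p2) -> <><>~(p1 | p2)) | ((~p1 & p3) & ~p2)), u
2. ~(<>~(p1 | p2) -> <><>~(p1 | p2)), u
3. ~((~p1 & p3) & ~p2), u
4. <>~(p1 | p2), u
5. ~<><>~(p1 | p2), u
6. p2, u
7. ~(p1 | p2), v
8. ~p1, v
9. ~p2, v
10. ~<>~(p1 | p2), v
Accessibility: uRv
Complete open branch: countermodel on a K-frame, so not valid in K.
T-tableau for the negation ~((<>~(p1 | p2) -> <><>~(p1 | p2)) | ((~p1 & p3) & ~p2)):
1. ~((<>~(p1 | p2) -> <><>~(p1 | p2)) | ((~p1 & p3) & ~p2)), u
2. ~(<>~(p1 | p2) -> <><>~(p1 | p2)), u
3. ~((~p1 & p3) & ~p2), u
4. <>~(p1 | p2), u
5. ~<><>~(p1 | p2), u
6. ~<>~(p1 | p2), u
7. p1 | p2, u
8. ~(~p1 & p3), u
9. p2, u
10. ~p3, u
11. ~(p1 | p2), v
12. ~p1, v
13. ~p2, v
14. ~<>~(p1 | p2), v
15. p1 | p2, v
16. p2, v
Accessibility: uRu, uRv, vRv
Branch closes: p2 and ~p2 both at v.
Every branch closes (one shown): valid in T, hence also in S4, S5 (every theorem of T is a theorem of S4 and S5).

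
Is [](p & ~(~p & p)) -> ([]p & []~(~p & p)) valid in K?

Valid

Tableau for the negation ~([](p & ~(~p & p)) -> ([]p & []~(~p & p))):
1. ~([](p & ~(~p & p)) -> ([]p & []~(~p & p))), w0
2. [](p & ~(~p & p)), w0
3. ~([]p & []~(~p & p)), w0
4. ~[]p, w0
5. ~p, w1
6. p & ~(~p & p), w1
7. p, w1
8. ~(~p & p), w1
Accessibility: w0Rw1
Branch closes: p and ~p both at w1.
All branches of the negation close; one closing branch shown above.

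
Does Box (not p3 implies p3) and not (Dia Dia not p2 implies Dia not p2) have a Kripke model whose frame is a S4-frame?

Unsatisfiable

1. Box (not p3 implies p3) and not (Dia Dia not p2 implies Dia not p2), w0
2. Box (not p3 implies p3), w0   [and-rule on 1]
3. not (Dia Dia not p2 implies Dia not p2), w0   [and-rule on 1]
4. Dia Dia not p2, w0   [neg-implies-rule on 3]
5. not Dia not p2, w0   [neg-implies-rule on 3]
6. not p3 implies p3, w0   [Box-rule on 2 via w0Rw0]
7. p2, w0   [neg-Dia-rule on 5 via w0Rw0]
8. p3, w0   [implies-rule on 6 (branches; this branch)]
9. Dia not p2, w1   [Dia-rule on 4: fresh world w1, w0Rw1]
10. not p3 implies p3, w1   [Box-rule on 2 via w0Rw1]
11. p2, w1   [neg-Dia-rule on 5 via w0Rw1]
12. p3, w1   [implies-rule on 10 (branches; this branch)]
13. not p2, w2   [Dia-rule on 9: fresh world w2, w1Rw2]
14. not p3 implies p3, w2   [Box-rule on 2 via w0Rw2]
15. p2, w2   [neg-Dia-rule on 5 via w0Rw2]
Accessibility: w0Rw0, w0Rw1, w0Rw2, w1Rw1, w1Rw2, w2Rw2
Branch closes: p2 and not p2 both at w2.
Every branch closes; the branch above is one of them.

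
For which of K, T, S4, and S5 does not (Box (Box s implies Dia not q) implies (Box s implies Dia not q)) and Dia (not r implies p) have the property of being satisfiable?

K-tableau for the formula:
1. not (Box (Box s implies Dia not q) implies (Box s implies Dia not q)) and Dia (not r implies p), 0
2. not (Box (Box s implies Dia not q) implies (Box s implies Dia not q)), 0
3. Dia (not r implies p), 0
4. Box (Box s implies Dia not q), 0
5. not (Box s implies Dia not q), 0
6. Box s, 0
7. not Dia not q, 0
8. not r implies p, 1
9. Box s implies Dia not q, 1
10. s, 1
11. q, 1
12. p, 1
13. Dia not q, 1
14. not q, 2
Accessibility: 0R1, 1R2
Complete open branch: satisfiable in K.
T-tableau for the formula:
1. not (Box (Box s implies Dia not q) implies (Box s implies Dia not q)) and Dia (not r implies p), 0
2. not (Box (Box s implies Dia not q) implies (Box s implies Dia not q)), 0
3. Dia (not r implies p), 0
4. Box (Box s implies Dia not q), 0
5. not (Box s implies Dia not q), 0
6. Box s, 0
7. not Dia not q, 0
8. Box s implies Dia not q, 0
9. s, 0
10. q, 0
11. Dia not q, 0
12. not r implies p, 1
13. Box s implies Dia not q, 1
14. s, 1
15. q, 1
16. p, 1
17. Dia not q, 1
18. not q, 2
19. Box s implies Dia not q, 2
20. s, 2
21. q, 2
Accessibility: 0R0, 0R1, 0R2, 1R1, 2R2
Branch closes: q and not q both at 2.
Every branch closes (one shown): unsatisfiable in T, hence also in S4, S5 (every S4/S5-frame is a T-frame).

K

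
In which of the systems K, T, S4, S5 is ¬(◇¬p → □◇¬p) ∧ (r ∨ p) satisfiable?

S5-tableau for the formula:
1. ¬(◇¬p → □◇¬p) ∧ (r ∨ p), 0
2. ¬(◇¬p → □◇¬p), 0
3. r ∨ p, 0
4. ◇¬p, 0
5. ¬□◇¬p, 0
6. r, 0
7. ¬p, 1
8. ¬◇¬p, 2
9. p, 0
10. p, 1
Accessibility: 0R0, 0R1, 0R2, 1R0, 1R1, 1R2, 2R0, 2R1, 2R2
Branch closes: p and ¬p both at 1.
Every branch closes (one shown): unsatisfiable in S5.
S4-tableau for the formula:
1. ¬(◇¬p → □◇¬p) ∧ (r ∨ p), 0
2. ¬(◇¬p → □◇¬p), 0
3. r ∨ p, 0
4. ◇¬p, 0
5. ¬□◇¬p, 0
6. p, 0
7. ¬p, 1
8. ¬◇¬p, 2
9. p, 2
Accessibility: 0R0, 0R1, 0R2, 1R1, 2R2
Complete open branch: satisfiable in S4, hence also in K, T (this S4-model is also a K-model and a T-model).

K, T, S4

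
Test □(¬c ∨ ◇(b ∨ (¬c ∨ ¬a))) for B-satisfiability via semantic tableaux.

Satisfiable (open branch found)

1. □(¬c ∨ ◇(b ∨ (¬c ∨ ¬a))), w0
2. ¬c ∨ ◇(b ∨ (¬c ∨ ¬a)), w0   [□-rule on 1 via w0Rw0]
3. ◇(b ∨ (¬c ∨ ¬a)), w0   [∨-rule on 2 (branches; this branch)]
4. b ∨ (¬c ∨ ¬a), w1   [◇-rule on 3: fresh world w1, w0Rw1]
5. ¬c ∨ ◇(b ∨ (¬c ∨ ¬a)), w1   [□-rule on 1 via w0Rw1]
6. ¬c ∨ ¬a, w1   [∨-rule on 4 (branches; this branch)]
7. ◇(b ∨ (¬c ∨ ¬a)), w1   [∨-rule on 5 (branches; this branch)]
8. ¬a, w1   [∨-rule on 6 (branches; this branch)]
9. b ∨ (¬c ∨ ¬a), w2   [◇-rule on 7: fresh world w2, w1Rw2]
10. ¬c ∨ ¬a, w2   [∨-rule on 9 (branches; this branch)]
11. ¬a, w2   [∨-rule on 10 (branches; this branch)]
Accessibility: w0Rw0, w0Rw1, w1Rw0, w1Rw1, w1Rw2, w2Rw1, w2Rw2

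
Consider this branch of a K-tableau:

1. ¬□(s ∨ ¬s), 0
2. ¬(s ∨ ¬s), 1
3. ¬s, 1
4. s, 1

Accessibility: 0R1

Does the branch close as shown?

Both s and ¬s appear at 1.

Closed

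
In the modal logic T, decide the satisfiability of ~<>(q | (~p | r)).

1. ~<>(q | (~p | r)), 0
2. ~(q | (~p | r)), 0   [~<>-rule on 1 via 0R0]
3. ~q, 0   [~|-rule on 2]
4. ~(~p | r), 0   [~|-rule on 2]
5. p, 0   [~|-rule on 4]
6. ~r, 0   [~|-rule on 4]
Accessibility: 0R0

Satisfiable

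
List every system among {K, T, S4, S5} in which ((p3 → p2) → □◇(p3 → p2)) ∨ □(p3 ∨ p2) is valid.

S5

S4-tableau for the negation ¬(((p3 → p2) → □◇(p3 → p2)) ∨ □(p3 ∨ p2)):
1. ¬(((p3 → p2) → □◇(p3 → p2)) ∨ □(p3 ∨ p2)), u
2. ¬((p3 → p2) → □◇(p3 → p2)), u
3. ¬□(p3 ∨ p2), u
4. p3 → p2, u
5. ¬□◇(p3 → p2), u
6. p2, u
7. ¬(p3 ∨ p2), v
8. ¬p3, v
9. ¬p2, v
10. ¬◇(p3 → p2), w
11. ¬(p3 → p2), w
12. p3, w
13. ¬p2, w
Accessibility: uRu, uRv, uRw, vRv, wRw
Complete open branch: countermodel on an S4-frame, so not valid in S4, nor in K, T (the same frame is also a K-frame and a T-frame).
S5-tableau for the negation ¬(((p3 → p2) → □◇(p3 → p2)) ∨ □(p3 ∨ p2)):
1. ¬(((p3 → p2) → □◇(p3 → p2)) ∨ □(p3 ∨ p2)), u
2. ¬((p3 → p2) → □◇(p3 → p2)), u
3. ¬□(p3 ∨ p2), u
4. p3 → p2, u
5. ¬□◇(p3 → p2), u
6. p2, u
7. ¬(p3 ∨ p2), v
8. ¬p3, v
9. ¬p2, v
10. ¬◇(p3 → p2), w
11. ¬(p3 → p2), u
12. p3, u
13. ¬p2, u
Accessibility: uRu, uRv, uRw, vRu, vRv, vRw, wRu, wRv, wRw
Branch closes: p2 and ¬p2 both at u.
Every branch closes (one shown): valid in S5.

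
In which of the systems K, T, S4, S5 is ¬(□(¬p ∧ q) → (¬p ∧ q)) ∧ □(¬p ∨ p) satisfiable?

K

T-tableau for the formula:
1. ¬(□(¬p ∧ q) → (¬p ∧ q)) ∧ □(¬p ∨ p), w0
2. ¬(□(¬p ∧ q) → (¬p ∧ q)), w0
3. □(¬p ∨ p), w0
4. □(¬p ∧ q), w0
5. ¬(¬p ∧ q), w0
6. ¬p ∨ p, w0
7. ¬p ∧ q, w0
8. ¬p, w0
9. q, w0
10. ¬q, w0
Accessibility: w0Rw0
Branch closes: q and ¬q both at w0.
Every branch closes (one shown): unsatisfiable in T, hence also in S4, S5 (every S4/S5-frame is a T-frame).
K-tableau for the formula:
1. ¬(□(¬p ∧ q) → (¬p ∧ q)) ∧ □(¬p ∨ p), w0
2. ¬(□(¬p ∧ q) → (¬p ∧ q)), w0
3. □(¬p ∨ p), w0
4. □(¬p ∧ q), w0
5. ¬(¬p ∧ q), w0
6. ¬q, w0
Complete open branch: satisfiable in K.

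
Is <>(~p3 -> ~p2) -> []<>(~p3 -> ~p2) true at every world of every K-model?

Tableau for the negation ~(<>(~p3 -> ~p2) -> []<>(~p3 -> ~p2)):
1. ~(<>(~p3 -> ~p2) -> []<>(~p3 -> ~p2)), w0
2. <>(~p3 -> ~p2), w0   [~->-rule on 1]
3. ~[]<>(~p3 -> ~p2), w0   [~->-rule on 1]
4. ~p3 -> ~p2, w1   [<>-rule on 2: fresh world w1, w0Rw1]
5. ~p2, w1   [->-rule on 4 (branches; this branch)]
6. ~<>(~p3 -> ~p2), w2   [~[]-rule on 3: fresh world w2, w0Rw2]
Accessibility: w0Rw1, w0Rw2
The negation has an open branch (countermodel exists).

No, not valid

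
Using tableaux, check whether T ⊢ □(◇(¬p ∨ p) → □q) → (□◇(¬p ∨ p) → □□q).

Valid

Tableau for the negation ¬(□(◇(¬p ∨ p) → □q) → (□◇(¬p ∨ p) → □□q)):
1. ¬(□(◇(¬p ∨ p) → □q) → (□◇(¬p ∨ p) → □□q)), u
2. □(◇(¬p ∨ p) → □q), u   [¬→-rule on 1]
3. ¬(□◇(¬p ∨ p) → □□q), u   [¬→-rule on 1]
4. □◇(¬p ∨ p), u   [¬→-rule on 3]
5. ¬□□q, u   [¬→-rule on 3]
6. ◇(¬p ∨ p) → □q, u   [□-rule on 2 via uRu]
7. ◇(¬p ∨ p), u   [□-rule on 4 via uRu]
8. □q, u   [→-rule on 6 (branches; this branch)]
9. q, u   [□-rule on 8 via uRu]
10. ¬□q, v   [¬□-rule on 5: fresh world v, uRv]
11. ◇(¬p ∨ p) → □q, v   [□-rule on 2 via uRv]
12. ◇(¬p ∨ p), v   [□-rule on 4 via uRv]
13. q, v   [□-rule on 8 via uRv]
14. □q, v   [→-rule on 11 (branches; this branch)]
15. ¬p ∨ p, w   [◇-rule on 7: fresh world w, uRw]
16. ◇(¬p ∨ p) → □q, w   [□-rule on 2 via uRw]
17. ◇(¬p ∨ p), w   [□-rule on 4 via uRw]
18. q, w   [□-rule on 8 via uRw]
19. p, w   [∨-rule on 15 (branches; this branch)]
20. □q, w   [→-rule on 16 (branches; this branch)]
21. ¬q, x   [¬□-rule on 10: fresh world x, vRx]
22. q, x   [□-rule on 14 via vRx]
Accessibility: uRu, uRv, uRw, vRv, vRx, wRw, xRx
Branch closes: q and ¬q both at x.
Every branch of the negation's tableau closes; the branch above is one of them.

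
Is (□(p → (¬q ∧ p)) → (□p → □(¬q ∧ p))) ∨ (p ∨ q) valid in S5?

Tableau for the negation ¬((□(p → (¬q ∧ p)) → (□p → □(¬q ∧ p))) ∨ (p ∨ q)):
1. ¬((□(p → (¬q ∧ p)) → (□p → □(¬q ∧ p))) ∨ (p ∨ q)), u
2. ¬(□(p → (¬q ∧ p)) → (□p → □(¬q ∧ p))), u
3. ¬(p ∨ q), u
4. □(p → (¬q ∧ p)), u
5. ¬(□p → □(¬q ∧ p)), u
6. ¬p, u
7. ¬q, u
8. □p, u
9. ¬□(¬q ∧ p), u
10. p → (¬q ∧ p), u
11. p, u
Accessibility: uRu
Branch closes: p and ¬p both at u.
Every branch of the negation's tableau closes; the branch above is one of them.

Yes, valid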